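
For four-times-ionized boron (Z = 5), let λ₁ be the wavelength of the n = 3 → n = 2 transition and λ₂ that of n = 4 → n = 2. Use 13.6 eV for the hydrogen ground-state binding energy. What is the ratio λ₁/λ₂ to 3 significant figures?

λ ∝ 1/ΔE ∝ 1/(1/n_f² − 1/n_i²), and the Z² and hc factors cancel in the ratio.
λ₁/λ₂ = (1/2² − 1/4²)/(1/2² − 1/3²) = 0.1875/0.1389 = 1.35.

1.35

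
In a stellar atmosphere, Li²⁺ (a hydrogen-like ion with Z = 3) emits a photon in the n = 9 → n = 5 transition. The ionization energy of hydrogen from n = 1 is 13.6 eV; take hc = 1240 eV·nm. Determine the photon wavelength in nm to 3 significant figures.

For Z = 3 the level energies scale as Z², so the effective Rydberg energy is 13.6 × 9 = 122.4 eV.
ΔE = 122.4 × (1/5² − 1/9²) = 122.4 × 0.02765 = 3.385 eV.
λ = hc/ΔE = 1240 / 3.385 = 366 nm.

366 nm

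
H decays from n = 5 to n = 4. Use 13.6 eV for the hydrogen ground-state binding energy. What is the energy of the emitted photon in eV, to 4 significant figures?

0.3060 eV

E_5 = −13.60/25 = −0.5440 eV and E_4 = −13.60/16 = −0.8500 eV.
The photon energy is |E_5 − E_4| = 0.3060 eV.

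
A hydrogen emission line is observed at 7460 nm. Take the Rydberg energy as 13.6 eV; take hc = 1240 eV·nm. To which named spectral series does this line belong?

Pfund

ΔE = 1240/7460 = 0.1662 eV.
This matches 13.6 × (1/5² − 1/6²), so n_f = 5: the Pfund series.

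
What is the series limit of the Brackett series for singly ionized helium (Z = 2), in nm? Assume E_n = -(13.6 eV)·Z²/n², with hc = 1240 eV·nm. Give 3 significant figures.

365 nm

The Brackett series has lower level n_f = 4; the series limit corresponds to n_i → ∞.
ΔE_max = 13.6 × 4 / 4² = 3.400 eV.
λ_min = 1240 / 3.400 = 365 nm.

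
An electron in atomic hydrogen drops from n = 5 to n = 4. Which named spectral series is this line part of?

Brackett

The series is set by the lower level: n_f = 4 is the Brackett series.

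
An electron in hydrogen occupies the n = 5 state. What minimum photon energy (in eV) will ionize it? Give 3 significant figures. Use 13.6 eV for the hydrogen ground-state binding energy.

0.544 eV

E_5 = −13.60/25 = −0.544 eV, so ionization (to E = 0) requires 0.544 eV.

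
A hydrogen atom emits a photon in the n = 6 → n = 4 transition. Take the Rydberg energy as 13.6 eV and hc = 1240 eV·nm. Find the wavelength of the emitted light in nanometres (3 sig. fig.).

ΔE = 13.60 × (1/4² − 1/6²) = 13.60 × 0.03472 = 0.4722 eV.
λ = hc/ΔE = 1240 / 0.4722 = 2630 nm.

2630 nm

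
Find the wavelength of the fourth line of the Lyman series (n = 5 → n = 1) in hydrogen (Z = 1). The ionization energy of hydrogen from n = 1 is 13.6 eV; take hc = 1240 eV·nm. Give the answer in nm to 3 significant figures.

The Lyman series terminates on n_f = 1; the fourth line has n_i = 1+4 = 5.
ΔE = 13.60 × (1/1² − 1/5²) = 13.06 eV.
λ = 1240 / 13.06 = 95.0 nm.

95.0 nm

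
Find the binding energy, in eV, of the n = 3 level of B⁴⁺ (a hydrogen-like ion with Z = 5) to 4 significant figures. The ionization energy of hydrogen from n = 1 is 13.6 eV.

37.78 eV

E_n = −13.6 Z²/n² = −340.0/n² eV for Z = 5.
E_3 = −340.0/9 = −37.78 eV, so ionization (to E = 0) requires 37.78 eV.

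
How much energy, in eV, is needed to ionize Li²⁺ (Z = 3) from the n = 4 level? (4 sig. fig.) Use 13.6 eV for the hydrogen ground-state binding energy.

7.650 eV

E_n = −13.6 Z²/n² = −122.4/n² eV for Z = 3.
E_4 = −122.4/16 = −7.650 eV, so ionization (to E = 0) requires 7.650 eV.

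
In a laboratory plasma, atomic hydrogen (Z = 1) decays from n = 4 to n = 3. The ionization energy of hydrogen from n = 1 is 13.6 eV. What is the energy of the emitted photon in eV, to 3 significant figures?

E_4 = −13.60/16 = −0.8500 eV and E_3 = −13.60/9 = −1.511 eV.
The photon energy is |E_4 − E_3| = 0.661 eV.

0.661 eV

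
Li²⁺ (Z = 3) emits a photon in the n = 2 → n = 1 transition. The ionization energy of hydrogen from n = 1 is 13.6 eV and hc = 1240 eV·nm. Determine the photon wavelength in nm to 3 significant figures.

For Z = 3 the level energies scale as Z², so the effective Rydberg energy is 13.6 × 9 = 122.4 eV.
ΔE = 122.4 × (1/1² − 1/2²) = 122.4 × 0.7500 = 91.80 eV.
λ = hc/ΔE = 1240 / 91.80 = 13.5 nm.

13.5 nm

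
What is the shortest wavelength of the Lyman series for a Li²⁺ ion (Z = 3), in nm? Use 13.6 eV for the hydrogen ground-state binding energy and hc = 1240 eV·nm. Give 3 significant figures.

10.1 nm

The Lyman series has lower level n_f = 1; the series limit corresponds to n_i → ∞.
ΔE_max = 13.6 × 9 / 1² = 122.4 eV.
λ_min = 1240 / 122.4 = 10.1 nm.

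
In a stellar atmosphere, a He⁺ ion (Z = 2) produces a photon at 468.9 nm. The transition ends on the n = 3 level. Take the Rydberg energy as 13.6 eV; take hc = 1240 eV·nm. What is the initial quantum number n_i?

The photon energy is ΔE = hc/λ = 1240 / 468.9 = 2.644 eV.
With Z = 2, ΔE = 54.40 × (1/n_f² − 1/n_i²), so 1/n_f² − 1/n_i² = 0.04861.
With n_f = 3: 1/n_i² = 1/9 − 0.04861 = 0.06250, so n_i ≈ 4.00.

n_i = 4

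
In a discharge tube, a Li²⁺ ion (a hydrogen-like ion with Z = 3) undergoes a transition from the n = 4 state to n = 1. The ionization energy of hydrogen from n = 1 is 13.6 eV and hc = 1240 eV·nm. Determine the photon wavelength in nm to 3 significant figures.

For Z = 3 the level energies scale as Z², so the effective Rydberg energy is 13.6 × 9 = 122.4 eV.
ΔE = 122.4 × (1/1² − 1/4²) = 122.4 × 0.9375 = 114.8 eV.
λ = hc/ΔE = 1240 / 114.8 = 10.8 nm.

10.8 nm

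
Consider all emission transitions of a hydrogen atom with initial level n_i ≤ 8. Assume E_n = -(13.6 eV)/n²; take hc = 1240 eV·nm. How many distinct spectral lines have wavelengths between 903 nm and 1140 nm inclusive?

Enumerate all n_i → n_f pairs with 1 ≤ n_f < n_i ≤ 8 and compute λ = 1240 / [13.6·1·(1/n_f² − 1/n_i²)].
Lines falling in [903, 1140] nm: 8→3 (954.9 nm), 7→3 (1005 nm), 6→3 (1094 nm).

3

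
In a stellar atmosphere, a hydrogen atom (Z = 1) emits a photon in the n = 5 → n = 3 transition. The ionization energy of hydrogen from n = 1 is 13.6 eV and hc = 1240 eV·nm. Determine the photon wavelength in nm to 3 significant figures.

1280 nm

ΔE = 13.60 × (1/3² − 1/5²) = 13.60 × 0.07111 = 0.9671 eV.
λ = hc/ΔE = 1240 / 0.9671 = 1280 nm.
This line belongs to the Paschen series.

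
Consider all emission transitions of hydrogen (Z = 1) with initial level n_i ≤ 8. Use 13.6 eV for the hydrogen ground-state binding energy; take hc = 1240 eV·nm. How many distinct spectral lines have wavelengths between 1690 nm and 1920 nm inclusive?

1

Enumerate all n_i → n_f pairs with 1 ≤ n_f < n_i ≤ 8 and compute λ = 1240 / [13.6·1·(1/n_f² − 1/n_i²)].
Lines falling in [1690, 1920] nm: 4→3 (1876 nm).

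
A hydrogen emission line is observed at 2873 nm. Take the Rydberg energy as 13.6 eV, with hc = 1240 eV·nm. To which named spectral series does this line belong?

ΔE = 1240/2873 = 0.4316 eV.
This matches 13.6 × (1/5² − 1/11²), so n_f = 5: the Pfund series.

Pfund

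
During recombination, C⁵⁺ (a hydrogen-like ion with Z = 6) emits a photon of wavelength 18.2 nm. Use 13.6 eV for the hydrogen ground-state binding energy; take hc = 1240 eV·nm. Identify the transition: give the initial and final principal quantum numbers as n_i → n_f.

n_i = 3, n_f = 2

The photon energy is ΔE = hc/λ = 1240 / 18.2 = 68.13 eV.
With Z = 6, ΔE = 489.6 × (1/n_f² − 1/n_i²), so 1/n_f² − 1/n_i² = 0.1392.
Trying n_f = 2 gives 1/n_i² = 0.1108, i.e. n_i ≈ 3; this pair matches.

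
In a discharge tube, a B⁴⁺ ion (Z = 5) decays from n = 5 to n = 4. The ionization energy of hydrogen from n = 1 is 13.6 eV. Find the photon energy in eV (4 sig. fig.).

7.650 eV

The Bohr energies scale as Z², so for Z = 5: E_n = −340.0/n² eV.
E_5 = −340.0/25 = −13.60 eV and E_4 = −340.0/16 = −21.25 eV.
The photon energy is |E_5 − E_4| = 7.650 eV.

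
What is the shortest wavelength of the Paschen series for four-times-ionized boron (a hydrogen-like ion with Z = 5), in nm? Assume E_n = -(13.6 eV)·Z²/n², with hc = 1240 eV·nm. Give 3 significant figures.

32.8 nm

The Paschen series has lower level n_f = 3; the series limit corresponds to n_i → ∞.
ΔE_max = 13.6 × 25 / 3² = 37.78 eV.
λ_min = 1240 / 37.78 = 32.8 nm.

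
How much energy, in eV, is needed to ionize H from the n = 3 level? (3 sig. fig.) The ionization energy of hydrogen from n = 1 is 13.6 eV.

E_3 = −13.60/9 = −1.51 eV, so ionization (to E = 0) requires 1.51 eV.

1.51 eV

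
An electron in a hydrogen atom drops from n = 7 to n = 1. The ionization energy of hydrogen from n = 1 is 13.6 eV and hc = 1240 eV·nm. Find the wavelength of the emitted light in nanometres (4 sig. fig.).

93.08 nm

ΔE = 13.60 × (1/1² − 1/7²) = 13.60 × 0.9796 = 13.32 eV.
λ = hc/ΔE = 1240 / 13.32 = 93.08 nm.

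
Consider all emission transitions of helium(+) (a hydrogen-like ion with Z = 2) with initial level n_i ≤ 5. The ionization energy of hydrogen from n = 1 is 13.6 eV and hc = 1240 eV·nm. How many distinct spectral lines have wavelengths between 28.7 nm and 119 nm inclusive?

Enumerate all n_i → n_f pairs with 1 ≤ n_f < n_i ≤ 5 and compute λ = 1240 / [13.6·4·(1/n_f² − 1/n_i²)].
Lines falling in [28.7, 119] nm: 2→1 (30.39 nm), 5→2 (108.5 nm).

2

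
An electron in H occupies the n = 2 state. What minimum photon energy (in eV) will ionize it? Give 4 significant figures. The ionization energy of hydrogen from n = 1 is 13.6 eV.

E_2 = −13.60/4 = −3.400 eV, so ionization (to E = 0) requires 3.400 eV.

3.400 eV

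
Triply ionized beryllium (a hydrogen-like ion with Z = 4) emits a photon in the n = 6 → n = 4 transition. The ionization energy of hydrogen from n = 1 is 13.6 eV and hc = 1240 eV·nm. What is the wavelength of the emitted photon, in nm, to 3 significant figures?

164 nm

For Z = 4 the level energies scale as Z², so the effective Rydberg energy is 13.6 × 16 = 217.6 eV.
ΔE = 217.6 × (1/4² − 1/6²) = 217.6 × 0.03472 = 7.556 eV.
λ = hc/ΔE = 1240 / 7.556 = 164 nm.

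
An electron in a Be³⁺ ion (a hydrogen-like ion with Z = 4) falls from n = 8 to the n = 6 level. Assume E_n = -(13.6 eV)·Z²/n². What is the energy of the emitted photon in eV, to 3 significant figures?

The Bohr energies scale as Z², so for Z = 4: E_n = −217.6/n² eV.
E_8 = −217.6/64 = −3.400 eV and E_6 = −217.6/36 = −6.044 eV.
The photon energy is |E_8 − E_6| = 2.64 eV.

2.64 eV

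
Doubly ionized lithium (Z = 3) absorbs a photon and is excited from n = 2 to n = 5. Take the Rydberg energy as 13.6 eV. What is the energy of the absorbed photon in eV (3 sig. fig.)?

The Bohr energies scale as Z², so for Z = 3: E_n = −122.4/n² eV.
E_5 = −122.4/25 = −4.896 eV and E_2 = −122.4/4 = −30.60 eV.
The photon energy is |E_5 − E_2| = 25.7 eV.

25.7 eV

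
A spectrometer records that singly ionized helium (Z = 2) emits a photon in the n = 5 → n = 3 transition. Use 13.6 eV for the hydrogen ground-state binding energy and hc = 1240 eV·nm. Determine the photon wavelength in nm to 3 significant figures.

321 nm

For Z = 2 the level energies scale as Z², so the effective Rydberg energy is 13.6 × 4 = 54.40 eV.
ΔE = 54.40 × (1/3² − 1/5²) = 54.40 × 0.07111 = 3.868 eV.
λ = hc/ΔE = 1240 / 3.868 = 321 nm.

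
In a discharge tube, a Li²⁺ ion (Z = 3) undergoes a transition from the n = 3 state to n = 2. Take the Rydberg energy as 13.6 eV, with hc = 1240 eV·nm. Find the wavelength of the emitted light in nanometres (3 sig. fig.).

72.9 nm

For Z = 3 the level energies scale as Z², so the effective Rydberg energy is 13.6 × 9 = 122.4 eV.
ΔE = 122.4 × (1/2² − 1/3²) = 122.4 × 0.1389 = 17.00 eV.
λ = hc/ΔE = 1240 / 17.00 = 72.9 nm.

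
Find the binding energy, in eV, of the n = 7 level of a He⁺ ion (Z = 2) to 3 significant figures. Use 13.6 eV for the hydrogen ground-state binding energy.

E_n = −13.6 Z²/n² = −54.40/n² eV for Z = 2.
E_7 = −54.40/49 = −1.11 eV, so ionization (to E = 0) requires 1.11 eV.

1.11 eV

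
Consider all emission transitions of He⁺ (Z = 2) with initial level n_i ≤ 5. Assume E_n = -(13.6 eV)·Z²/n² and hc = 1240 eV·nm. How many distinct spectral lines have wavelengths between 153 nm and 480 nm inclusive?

3

Enumerate all n_i → n_f pairs with 1 ≤ n_f < n_i ≤ 5 and compute λ = 1240 / [13.6·4·(1/n_f² − 1/n_i²)].
Lines falling in [153, 480] nm: 3→2 (164.1 nm), 5→3 (320.5 nm), 4→3 (468.9 nm).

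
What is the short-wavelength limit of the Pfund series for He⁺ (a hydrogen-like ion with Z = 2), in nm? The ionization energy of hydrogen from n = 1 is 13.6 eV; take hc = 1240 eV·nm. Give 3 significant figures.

570 nm

The Pfund series has lower level n_f = 5; the series limit corresponds to n_i → ∞.
ΔE_max = 13.6 × 4 / 5² = 2.176 eV.
λ_min = 1240 / 2.176 = 570 nm.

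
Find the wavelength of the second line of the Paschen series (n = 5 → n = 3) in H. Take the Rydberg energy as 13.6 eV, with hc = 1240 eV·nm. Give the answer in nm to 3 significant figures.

1280 nm

The Paschen series terminates on n_f = 3; the second line has n_i = 3+2 = 5.
ΔE = 13.60 × (1/3² − 1/5²) = 0.9671 eV.
λ = 1240 / 0.9671 = 1280 nm.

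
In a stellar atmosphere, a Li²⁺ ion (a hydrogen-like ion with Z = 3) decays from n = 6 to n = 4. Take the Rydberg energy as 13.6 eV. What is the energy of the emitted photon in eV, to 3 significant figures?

4.25 eV

The Bohr energies scale as Z², so for Z = 3: E_n = −122.4/n² eV.
E_6 = −122.4/36 = −3.400 eV and E_4 = −122.4/16 = −7.650 eV.
The photon energy is |E_6 − E_4| = 4.25 eV.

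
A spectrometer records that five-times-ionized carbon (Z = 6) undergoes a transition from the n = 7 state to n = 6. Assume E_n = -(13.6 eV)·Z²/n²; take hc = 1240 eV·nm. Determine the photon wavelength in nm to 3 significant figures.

344 nm

For Z = 6 the level energies scale as Z², so the effective Rydberg energy is 13.6 × 36 = 489.6 eV.
ΔE = 489.6 × (1/6² − 1/7²) = 489.6 × 0.007370 = 3.608 eV.
λ = hc/ΔE = 1240 / 3.608 = 344 nm.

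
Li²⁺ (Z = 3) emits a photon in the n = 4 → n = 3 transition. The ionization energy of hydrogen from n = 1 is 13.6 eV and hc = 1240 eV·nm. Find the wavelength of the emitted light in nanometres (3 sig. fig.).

For Z = 3 the level energies scale as Z², so the effective Rydberg energy is 13.6 × 9 = 122.4 eV.
ΔE = 122.4 × (1/3² − 1/4²) = 122.4 × 0.04861 = 5.950 eV.
λ = hc/ΔE = 1240 / 5.950 = 208 nm.

208 nm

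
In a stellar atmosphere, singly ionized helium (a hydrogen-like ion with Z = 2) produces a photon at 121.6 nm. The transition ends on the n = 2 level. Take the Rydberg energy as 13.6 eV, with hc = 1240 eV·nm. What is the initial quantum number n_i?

The photon energy is ΔE = hc/λ = 1240 / 121.6 = 10.20 eV.
With Z = 2, ΔE = 54.40 × (1/n_f² − 1/n_i²), so 1/n_f² − 1/n_i² = 0.1875.
With n_f = 2: 1/n_i² = 1/4 − 0.1875 = 0.06255, so n_i ≈ 4.00.

n_i = 4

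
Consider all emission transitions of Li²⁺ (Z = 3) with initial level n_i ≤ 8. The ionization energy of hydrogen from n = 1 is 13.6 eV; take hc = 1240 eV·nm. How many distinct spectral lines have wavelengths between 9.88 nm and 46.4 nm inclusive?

Enumerate all n_i → n_f pairs with 1 ≤ n_f < n_i ≤ 8 and compute λ = 1240 / [13.6·9·(1/n_f² − 1/n_i²)].
Lines falling in [9.88, 46.4] nm: 8→1 (10.29 nm), 7→1 (10.34 nm), 6→1 (10.42 nm), 5→1 (10.55 nm), 4→1 (10.81 nm), 3→1 (11.40 nm), 2→1 (13.51 nm), 8→2 (43.22 nm), 7→2 (44.12 nm), 6→2 (45.59 nm).

10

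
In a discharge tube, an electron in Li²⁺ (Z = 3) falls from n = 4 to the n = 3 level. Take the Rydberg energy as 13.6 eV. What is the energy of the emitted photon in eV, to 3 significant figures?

5.95 eV

The Bohr energies scale as Z², so for Z = 3: E_n = −122.4/n² eV.
E_4 = −122.4/16 = −7.650 eV and E_3 = −122.4/9 = −13.60 eV.
The photon energy is |E_4 − E_3| = 5.95 eV.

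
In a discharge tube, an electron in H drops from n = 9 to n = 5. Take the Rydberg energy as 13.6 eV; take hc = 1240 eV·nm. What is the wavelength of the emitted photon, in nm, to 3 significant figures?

3300 nm

ΔE = 13.60 × (1/5² − 1/9²) = 13.60 × 0.02765 = 0.3761 eV.
λ = hc/ΔE = 1240 / 0.3761 = 3300 nm.
This line belongs to the Pfund series.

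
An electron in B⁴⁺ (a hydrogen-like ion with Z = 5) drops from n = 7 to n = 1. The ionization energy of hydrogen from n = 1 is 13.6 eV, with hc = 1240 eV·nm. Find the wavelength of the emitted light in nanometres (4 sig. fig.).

For Z = 5 the level energies scale as Z², so the effective Rydberg energy is 13.6 × 25 = 340.0 eV.
ΔE = 340.0 × (1/1² − 1/7²) = 340.0 × 0.9796 = 333.1 eV.
λ = hc/ΔE = 1240 / 333.1 = 3.723 nm.

3.723 nm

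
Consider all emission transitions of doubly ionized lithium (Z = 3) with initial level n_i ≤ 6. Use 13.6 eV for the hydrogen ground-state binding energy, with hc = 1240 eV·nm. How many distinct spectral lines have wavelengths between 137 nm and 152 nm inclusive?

Enumerate all n_i → n_f pairs with 1 ≤ n_f < n_i ≤ 6 and compute λ = 1240 / [13.6·9·(1/n_f² − 1/n_i²)].
Lines falling in [137, 152] nm: 5→3 (142.5 nm).

1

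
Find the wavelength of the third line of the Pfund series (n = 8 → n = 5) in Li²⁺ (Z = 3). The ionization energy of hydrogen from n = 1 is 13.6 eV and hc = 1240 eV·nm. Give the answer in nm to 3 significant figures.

416 nm

The Pfund series terminates on n_f = 5; the third line has n_i = 5+3 = 8.
ΔE = 122.4 × (1/5² − 1/8²) = 2.984 eV.
λ = 1240 / 2.984 = 416 nm.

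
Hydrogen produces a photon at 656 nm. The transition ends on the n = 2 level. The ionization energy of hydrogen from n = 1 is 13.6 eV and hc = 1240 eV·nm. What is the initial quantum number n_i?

n_i = 3

The photon energy is ΔE = hc/λ = 1240 / 656 = 1.890 eV.
With Z = 1, ΔE = 13.60 × (1/n_f² − 1/n_i²), so 1/n_f² − 1/n_i² = 0.1390.
With n_f = 2: 1/n_i² = 1/4 − 0.1390 = 0.1110, so n_i ≈ 3.00.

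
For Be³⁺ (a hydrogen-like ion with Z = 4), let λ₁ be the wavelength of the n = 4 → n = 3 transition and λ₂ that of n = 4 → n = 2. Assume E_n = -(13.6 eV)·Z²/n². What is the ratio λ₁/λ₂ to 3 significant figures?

3.86

λ ∝ 1/ΔE ∝ 1/(1/n_f² − 1/n_i²), and the Z² and hc factors cancel in the ratio.
λ₁/λ₂ = (1/2² − 1/4²)/(1/3² − 1/4²) = 0.1875/0.04861 = 3.86.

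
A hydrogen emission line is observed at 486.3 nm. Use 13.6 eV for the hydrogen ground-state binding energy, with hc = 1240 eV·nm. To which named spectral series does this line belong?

ΔE = 1240/486.3 = 2.550 eV.
This matches 13.6 × (1/2² − 1/4²), so n_f = 2: the Balmer series.

Balmer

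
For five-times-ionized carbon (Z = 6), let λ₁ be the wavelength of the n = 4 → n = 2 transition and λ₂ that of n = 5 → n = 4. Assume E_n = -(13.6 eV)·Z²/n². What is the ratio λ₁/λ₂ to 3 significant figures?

λ ∝ 1/ΔE ∝ 1/(1/n_f² − 1/n_i²), and the Z² and hc factors cancel in the ratio.
λ₁/λ₂ = (1/4² − 1/5²)/(1/2² − 1/4²) = 0.02250/0.1875 = 0.120.

0.120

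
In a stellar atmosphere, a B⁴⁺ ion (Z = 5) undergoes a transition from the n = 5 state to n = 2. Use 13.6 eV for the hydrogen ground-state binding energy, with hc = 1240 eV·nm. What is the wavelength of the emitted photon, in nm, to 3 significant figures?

17.4 nm

For Z = 5 the level energies scale as Z², so the effective Rydberg energy is 13.6 × 25 = 340.0 eV.
ΔE = 340.0 × (1/2² − 1/5²) = 340.0 × 0.2100 = 71.40 eV.
λ = hc/ΔE = 1240 / 71.40 = 17.4 nm.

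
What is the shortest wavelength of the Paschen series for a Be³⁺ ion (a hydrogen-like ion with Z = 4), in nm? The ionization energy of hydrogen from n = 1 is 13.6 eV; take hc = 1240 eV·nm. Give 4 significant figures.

The Paschen series has lower level n_f = 3; the series limit corresponds to n_i → ∞.
ΔE_max = 13.6 × 16 / 3² = 24.18 eV.
λ_min = 1240 / 24.18 = 51.29 nm.

51.29 nm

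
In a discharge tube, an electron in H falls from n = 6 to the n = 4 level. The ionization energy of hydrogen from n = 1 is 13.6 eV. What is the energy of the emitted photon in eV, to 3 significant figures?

0.472 eV

E_6 = −13.60/36 = −0.3778 eV and E_4 = −13.60/16 = −0.8500 eV.
The photon energy is |E_6 − E_4| = 0.472 eV.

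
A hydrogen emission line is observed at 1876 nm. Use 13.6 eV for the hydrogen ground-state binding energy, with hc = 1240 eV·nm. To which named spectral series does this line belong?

ΔE = 1240/1876 = 0.6610 eV.
This matches 13.6 × (1/3² − 1/4²), so n_f = 3: the Paschen series.

Paschen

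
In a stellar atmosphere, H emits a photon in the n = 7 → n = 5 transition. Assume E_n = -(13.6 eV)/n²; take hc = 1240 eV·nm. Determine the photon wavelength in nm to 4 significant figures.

ΔE = 13.60 × (1/5² − 1/7²) = 13.60 × 0.01959 = 0.2664 eV.
λ = hc/ΔE = 1240 / 0.2664 = 4654 nm.
This line belongs to the Pfund series.

4654 nm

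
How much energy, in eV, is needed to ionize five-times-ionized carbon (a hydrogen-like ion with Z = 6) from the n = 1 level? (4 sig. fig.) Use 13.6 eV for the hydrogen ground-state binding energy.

E_n = −13.6 Z²/n² = −489.6/n² eV for Z = 6.
E_1 = −489.6/1 = −489.6 eV, so ionization (to E = 0) requires 489.6 eV.

489.6 eV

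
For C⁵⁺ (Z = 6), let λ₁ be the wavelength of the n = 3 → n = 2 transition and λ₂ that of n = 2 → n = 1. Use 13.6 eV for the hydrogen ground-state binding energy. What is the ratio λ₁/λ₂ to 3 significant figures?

5.40

λ ∝ 1/ΔE ∝ 1/(1/n_f² − 1/n_i²), and the Z² and hc factors cancel in the ratio.
λ₁/λ₂ = (1/1² − 1/2²)/(1/2² − 1/3²) = 0.7500/0.1389 = 5.40.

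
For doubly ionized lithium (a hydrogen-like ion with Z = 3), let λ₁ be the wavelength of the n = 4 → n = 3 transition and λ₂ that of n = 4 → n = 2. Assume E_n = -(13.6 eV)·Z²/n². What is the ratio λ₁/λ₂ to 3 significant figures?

λ ∝ 1/ΔE ∝ 1/(1/n_f² − 1/n_i²), and the Z² and hc factors cancel in the ratio.
λ₁/λ₂ = (1/2² − 1/4²)/(1/3² − 1/4²) = 0.1875/0.04861 = 3.86.

3.86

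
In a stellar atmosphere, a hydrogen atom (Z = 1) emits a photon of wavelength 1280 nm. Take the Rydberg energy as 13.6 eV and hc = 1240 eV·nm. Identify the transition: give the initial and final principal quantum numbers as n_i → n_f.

The photon energy is ΔE = hc/λ = 1240 / 1280 = 0.9688 eV.
With Z = 1, ΔE = 13.60 × (1/n_f² − 1/n_i²), so 1/n_f² − 1/n_i² = 0.07123.
Trying n_f = 3 gives 1/n_i² = 0.03988, i.e. n_i ≈ 5; this pair matches.

n_i = 5, n_f = 3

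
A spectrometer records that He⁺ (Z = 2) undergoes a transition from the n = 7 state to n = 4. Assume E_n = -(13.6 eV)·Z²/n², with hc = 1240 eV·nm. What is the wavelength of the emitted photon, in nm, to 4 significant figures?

For Z = 2 the level energies scale as Z², so the effective Rydberg energy is 13.6 × 4 = 54.40 eV.
ΔE = 54.40 × (1/4² − 1/7²) = 54.40 × 0.04209 = 2.290 eV.
λ = hc/ΔE = 1240 / 2.290 = 541.5 nm.

541.5 nm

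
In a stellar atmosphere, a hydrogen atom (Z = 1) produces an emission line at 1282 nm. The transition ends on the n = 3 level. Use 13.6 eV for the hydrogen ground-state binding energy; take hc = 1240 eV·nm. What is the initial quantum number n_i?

n_i = 5

The photon energy is ΔE = hc/λ = 1240 / 1282 = 0.9672 eV.
With Z = 1, ΔE = 13.60 × (1/n_f² − 1/n_i²), so 1/n_f² − 1/n_i² = 0.07112.
With n_f = 3: 1/n_i² = 1/9 − 0.07112 = 0.03999, so n_i ≈ 5.00.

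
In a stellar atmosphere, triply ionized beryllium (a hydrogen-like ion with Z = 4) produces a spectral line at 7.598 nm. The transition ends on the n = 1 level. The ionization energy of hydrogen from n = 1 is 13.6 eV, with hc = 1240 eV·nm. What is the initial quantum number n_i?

The photon energy is ΔE = hc/λ = 1240 / 7.598 = 163.2 eV.
With Z = 4, ΔE = 217.6 × (1/n_f² − 1/n_i²), so 1/n_f² − 1/n_i² = 0.7500.
With n_f = 1: 1/n_i² = 1/1 − 0.7500 = 0.2500, so n_i ≈ 2.00.

n_i = 2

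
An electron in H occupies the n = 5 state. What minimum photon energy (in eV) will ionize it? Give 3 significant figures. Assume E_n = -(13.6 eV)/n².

E_5 = −13.60/25 = −0.544 eV, so ionization (to E = 0) requires 0.544 eV.

0.544 eV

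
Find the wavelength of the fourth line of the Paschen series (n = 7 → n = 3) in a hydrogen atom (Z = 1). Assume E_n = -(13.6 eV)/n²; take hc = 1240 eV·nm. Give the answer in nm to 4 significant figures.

1005 nm

The Paschen series terminates on n_f = 3; the fourth line has n_i = 3+4 = 7.
ΔE = 13.60 × (1/3² − 1/7²) = 1.234 eV.
λ = 1240 / 1.234 = 1005 nm.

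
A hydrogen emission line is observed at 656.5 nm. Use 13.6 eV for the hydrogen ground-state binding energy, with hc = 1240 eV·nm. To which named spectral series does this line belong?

Balmer

ΔE = 1240/656.5 = 1.889 eV.
This matches 13.6 × (1/2² − 1/3²), so n_f = 2: the Balmer series.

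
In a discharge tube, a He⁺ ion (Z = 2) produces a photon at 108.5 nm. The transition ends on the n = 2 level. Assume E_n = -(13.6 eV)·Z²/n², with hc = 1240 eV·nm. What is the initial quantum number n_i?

n_i = 5

The photon energy is ΔE = hc/λ = 1240 / 108.5 = 11.43 eV.
With Z = 2, ΔE = 54.40 × (1/n_f² − 1/n_i²), so 1/n_f² − 1/n_i² = 0.2101.
With n_f = 2: 1/n_i² = 1/4 − 0.2101 = 0.03992, so n_i ≈ 5.01.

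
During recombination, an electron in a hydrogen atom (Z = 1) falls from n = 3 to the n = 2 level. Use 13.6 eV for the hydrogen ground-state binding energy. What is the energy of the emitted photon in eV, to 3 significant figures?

E_3 = −13.60/9 = −1.511 eV and E_2 = −13.60/4 = −3.400 eV.
The photon energy is |E_3 − E_2| = 1.89 eV.

1.89 eV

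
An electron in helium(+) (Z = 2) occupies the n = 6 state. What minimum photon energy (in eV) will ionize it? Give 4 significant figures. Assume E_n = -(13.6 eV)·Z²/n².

E_n = −13.6 Z²/n² = −54.40/n² eV for Z = 2.
E_6 = −54.40/36 = −1.511 eV, so ionization (to E = 0) requires 1.511 eV.

1.511 eV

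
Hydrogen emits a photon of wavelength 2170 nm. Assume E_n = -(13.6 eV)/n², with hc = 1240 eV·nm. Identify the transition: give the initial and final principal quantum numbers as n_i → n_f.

The photon energy is ΔE = hc/λ = 1240 / 2170 = 0.5714 eV.
With Z = 1, ΔE = 13.60 × (1/n_f² − 1/n_i²), so 1/n_f² − 1/n_i² = 0.04202.
Trying n_f = 4 gives 1/n_i² = 0.02048, i.e. n_i ≈ 7; this pair matches.

n_i = 7, n_f = 4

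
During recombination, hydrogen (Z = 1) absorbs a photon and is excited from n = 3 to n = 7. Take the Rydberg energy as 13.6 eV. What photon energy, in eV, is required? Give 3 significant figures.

1.23 eV

E_7 = −13.60/49 = −0.2776 eV and E_3 = −13.60/9 = −1.511 eV.
The photon energy is |E_7 − E_3| = 1.23 eV.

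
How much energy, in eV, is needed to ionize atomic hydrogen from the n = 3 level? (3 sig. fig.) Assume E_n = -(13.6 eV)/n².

1.51 eV

E_3 = −13.60/9 = −1.51 eV, so ionization (to E = 0) requires 1.51 eV.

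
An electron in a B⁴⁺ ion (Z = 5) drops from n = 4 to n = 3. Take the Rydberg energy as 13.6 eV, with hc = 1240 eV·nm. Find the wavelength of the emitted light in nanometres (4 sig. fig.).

For Z = 5 the level energies scale as Z², so the effective Rydberg energy is 13.6 × 25 = 340.0 eV.
ΔE = 340.0 × (1/3² − 1/4²) = 340.0 × 0.04861 = 16.53 eV.
λ = hc/ΔE = 1240 / 16.53 = 75.03 nm.

75.03 nm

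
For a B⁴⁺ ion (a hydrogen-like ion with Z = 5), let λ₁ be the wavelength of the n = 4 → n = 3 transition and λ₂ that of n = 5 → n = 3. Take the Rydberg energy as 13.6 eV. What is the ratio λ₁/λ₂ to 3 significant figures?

1.46

λ ∝ 1/ΔE ∝ 1/(1/n_f² − 1/n_i²), and the Z² and hc factors cancel in the ratio.
λ₁/λ₂ = (1/3² − 1/5²)/(1/3² − 1/4²) = 0.07111/0.04861 = 1.46.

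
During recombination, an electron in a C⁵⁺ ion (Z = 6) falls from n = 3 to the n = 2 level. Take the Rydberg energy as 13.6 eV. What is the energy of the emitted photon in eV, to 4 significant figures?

The Bohr energies scale as Z², so for Z = 6: E_n = −489.6/n² eV.
E_3 = −489.6/9 = −54.40 eV and E_2 = −489.6/4 = −122.4 eV.
The photon energy is |E_3 − E_2| = 68.00 eV.

68.00 eV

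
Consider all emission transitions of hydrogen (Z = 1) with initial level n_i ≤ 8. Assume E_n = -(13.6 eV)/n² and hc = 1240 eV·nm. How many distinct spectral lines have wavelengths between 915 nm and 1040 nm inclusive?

Enumerate all n_i → n_f pairs with 1 ≤ n_f < n_i ≤ 8 and compute λ = 1240 / [13.6·1·(1/n_f² − 1/n_i²)].
Lines falling in [915, 1040] nm: 8→3 (954.9 nm), 7→3 (1005 nm).

2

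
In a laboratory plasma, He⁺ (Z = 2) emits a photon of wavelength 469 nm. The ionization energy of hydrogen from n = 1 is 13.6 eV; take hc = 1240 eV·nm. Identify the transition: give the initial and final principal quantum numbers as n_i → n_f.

The photon energy is ΔE = hc/λ = 1240 / 469 = 2.644 eV.
With Z = 2, ΔE = 54.40 × (1/n_f² − 1/n_i²), so 1/n_f² − 1/n_i² = 0.04860.
Trying n_f = 3 gives 1/n_i² = 0.06251, i.e. n_i ≈ 4; this pair matches.

n_i = 4, n_f = 3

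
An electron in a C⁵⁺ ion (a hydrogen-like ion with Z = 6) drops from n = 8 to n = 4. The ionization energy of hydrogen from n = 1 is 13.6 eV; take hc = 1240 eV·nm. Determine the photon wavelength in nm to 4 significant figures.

For Z = 6 the level energies scale as Z², so the effective Rydberg energy is 13.6 × 36 = 489.6 eV.
ΔE = 489.6 × (1/4² − 1/8²) = 489.6 × 0.04688 = 22.95 eV.
λ = hc/ΔE = 1240 / 22.95 = 54.03 nm.

54.03 nm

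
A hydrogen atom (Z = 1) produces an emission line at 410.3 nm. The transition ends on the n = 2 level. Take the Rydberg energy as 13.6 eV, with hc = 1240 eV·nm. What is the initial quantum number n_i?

n_i = 6

The photon energy is ΔE = hc/λ = 1240 / 410.3 = 3.022 eV.
With Z = 1, ΔE = 13.60 × (1/n_f² − 1/n_i²), so 1/n_f² − 1/n_i² = 0.2222.
With n_f = 2: 1/n_i² = 1/4 − 0.2222 = 0.02778, so n_i ≈ 6.00.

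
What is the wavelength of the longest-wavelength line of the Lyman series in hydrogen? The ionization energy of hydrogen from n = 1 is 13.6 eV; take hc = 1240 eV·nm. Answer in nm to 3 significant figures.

122 nm

The Lyman series terminates on n_f = 1; the first line has n_i = 1+1 = 2.
ΔE = 13.60 × (1/1² − 1/2²) = 10.20 eV.
λ = 1240 / 10.20 = 122 nm.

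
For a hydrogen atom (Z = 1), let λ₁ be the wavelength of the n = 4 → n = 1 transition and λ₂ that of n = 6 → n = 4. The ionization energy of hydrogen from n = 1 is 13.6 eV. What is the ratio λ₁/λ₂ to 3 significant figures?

0.0370

λ ∝ 1/ΔE ∝ 1/(1/n_f² − 1/n_i²), and the Z² and hc factors cancel in the ratio.
λ₁/λ₂ = (1/4² − 1/6²)/(1/1² − 1/4²) = 0.03472/0.9375 = 0.0370.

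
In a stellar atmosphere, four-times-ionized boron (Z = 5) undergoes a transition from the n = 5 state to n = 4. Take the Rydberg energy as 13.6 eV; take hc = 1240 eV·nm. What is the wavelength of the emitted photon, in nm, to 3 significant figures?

162 nm

For Z = 5 the level energies scale as Z², so the effective Rydberg energy is 13.6 × 25 = 340.0 eV.
ΔE = 340.0 × (1/4² − 1/5²) = 340.0 × 0.02250 = 7.650 eV.
λ = hc/ΔE = 1240 / 7.650 = 162 nm.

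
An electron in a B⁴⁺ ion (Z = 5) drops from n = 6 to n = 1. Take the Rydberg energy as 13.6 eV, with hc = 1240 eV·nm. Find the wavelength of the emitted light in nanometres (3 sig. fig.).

For Z = 5 the level energies scale as Z², so the effective Rydberg energy is 13.6 × 25 = 340.0 eV.
ΔE = 340.0 × (1/1² − 1/6²) = 340.0 × 0.9722 = 330.6 eV.
λ = hc/ΔE = 1240 / 330.6 = 3.75 nm.

3.75 nm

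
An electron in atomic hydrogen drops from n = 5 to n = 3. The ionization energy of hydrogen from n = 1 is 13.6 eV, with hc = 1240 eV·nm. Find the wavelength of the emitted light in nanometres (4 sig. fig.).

ΔE = 13.60 × (1/3² − 1/5²) = 13.60 × 0.07111 = 0.9671 eV.
λ = hc/ΔE = 1240 / 0.9671 = 1282 nm.

1282 nm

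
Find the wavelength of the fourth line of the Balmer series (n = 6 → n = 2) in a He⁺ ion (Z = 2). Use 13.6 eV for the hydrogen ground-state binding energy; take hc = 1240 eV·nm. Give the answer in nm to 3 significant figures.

The Balmer series terminates on n_f = 2; the fourth line has n_i = 2+4 = 6.
ΔE = 54.40 × (1/2² − 1/6²) = 12.09 eV.
λ = 1240 / 12.09 = 103 nm.

103 nm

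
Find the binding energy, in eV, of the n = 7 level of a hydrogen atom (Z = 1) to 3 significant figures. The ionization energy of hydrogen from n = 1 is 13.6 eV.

E_7 = −13.60/49 = −0.278 eV, so ionization (to E = 0) requires 0.278 eV.

0.278 eV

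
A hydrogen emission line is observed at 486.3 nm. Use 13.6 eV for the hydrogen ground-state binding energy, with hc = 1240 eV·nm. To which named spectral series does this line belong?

Balmer

ΔE = 1240/486.3 = 2.550 eV.
This matches 13.6 × (1/2² − 1/4²), so n_f = 2: the Balmer series.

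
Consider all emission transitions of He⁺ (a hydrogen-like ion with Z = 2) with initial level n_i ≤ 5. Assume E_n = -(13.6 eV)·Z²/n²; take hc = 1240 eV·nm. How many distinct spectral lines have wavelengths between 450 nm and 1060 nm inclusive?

Enumerate all n_i → n_f pairs with 1 ≤ n_f < n_i ≤ 5 and compute λ = 1240 / [13.6·4·(1/n_f² − 1/n_i²)].
Lines falling in [450, 1060] nm: 4→3 (468.9 nm), 5→4 (1013 nm).

2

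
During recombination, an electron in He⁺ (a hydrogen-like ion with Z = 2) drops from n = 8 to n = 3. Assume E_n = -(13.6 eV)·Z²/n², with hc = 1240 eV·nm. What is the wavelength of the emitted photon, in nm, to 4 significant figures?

238.7 nm

For Z = 2 the level energies scale as Z², so the effective Rydberg energy is 13.6 × 4 = 54.40 eV.
ΔE = 54.40 × (1/3² − 1/8²) = 54.40 × 0.09549 = 5.194 eV.
λ = hc/ΔE = 1240 / 5.194 = 238.7 nm.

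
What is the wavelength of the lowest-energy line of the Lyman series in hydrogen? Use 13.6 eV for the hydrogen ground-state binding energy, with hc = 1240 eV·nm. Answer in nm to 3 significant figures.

122 nm

The Lyman series terminates on n_f = 1; the first line has n_i = 1+1 = 2.
ΔE = 13.60 × (1/1² − 1/2²) = 10.20 eV.
λ = 1240 / 10.20 = 122 nm.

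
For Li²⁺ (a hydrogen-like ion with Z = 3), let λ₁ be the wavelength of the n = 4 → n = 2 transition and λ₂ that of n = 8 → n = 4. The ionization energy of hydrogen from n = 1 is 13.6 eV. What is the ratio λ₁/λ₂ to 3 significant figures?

λ ∝ 1/ΔE ∝ 1/(1/n_f² − 1/n_i²), and the Z² and hc factors cancel in the ratio.
λ₁/λ₂ = (1/4² − 1/8²)/(1/2² − 1/4²) = 0.04688/0.1875 = 0.250.

0.250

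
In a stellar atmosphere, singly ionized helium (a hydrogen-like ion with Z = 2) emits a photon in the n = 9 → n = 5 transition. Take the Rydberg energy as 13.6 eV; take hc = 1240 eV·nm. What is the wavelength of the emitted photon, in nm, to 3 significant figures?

824 nm

For Z = 2 the level energies scale as Z², so the effective Rydberg energy is 13.6 × 4 = 54.40 eV.
ΔE = 54.40 × (1/5² − 1/9²) = 54.40 × 0.02765 = 1.504 eV.
λ = hc/ΔE = 1240 / 1.504 = 824 nm.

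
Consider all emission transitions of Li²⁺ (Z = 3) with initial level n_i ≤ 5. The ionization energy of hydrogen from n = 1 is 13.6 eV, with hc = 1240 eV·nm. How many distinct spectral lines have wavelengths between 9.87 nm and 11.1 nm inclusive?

Enumerate all n_i → n_f pairs with 1 ≤ n_f < n_i ≤ 5 and compute λ = 1240 / [13.6·9·(1/n_f² − 1/n_i²)].
Lines falling in [9.87, 11.1] nm: 5→1 (10.55 nm), 4→1 (10.81 nm).

2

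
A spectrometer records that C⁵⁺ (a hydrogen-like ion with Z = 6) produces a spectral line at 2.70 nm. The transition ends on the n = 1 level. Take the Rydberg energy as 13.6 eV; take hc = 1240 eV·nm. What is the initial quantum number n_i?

n_i = 4

The photon energy is ΔE = hc/λ = 1240 / 2.70 = 459.3 eV.
With Z = 6, ΔE = 489.6 × (1/n_f² − 1/n_i²), so 1/n_f² − 1/n_i² = 0.9380.
With n_f = 1: 1/n_i² = 1/1 − 0.9380 = 0.06197, so n_i ≈ 4.02.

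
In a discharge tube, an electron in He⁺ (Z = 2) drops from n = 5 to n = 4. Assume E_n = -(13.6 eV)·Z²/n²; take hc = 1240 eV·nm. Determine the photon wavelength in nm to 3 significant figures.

For Z = 2 the level energies scale as Z², so the effective Rydberg energy is 13.6 × 4 = 54.40 eV.
ΔE = 54.40 × (1/4² − 1/5²) = 54.40 × 0.02250 = 1.224 eV.
λ = hc/ΔE = 1240 / 1.224 = 1010 nm.

1010 nm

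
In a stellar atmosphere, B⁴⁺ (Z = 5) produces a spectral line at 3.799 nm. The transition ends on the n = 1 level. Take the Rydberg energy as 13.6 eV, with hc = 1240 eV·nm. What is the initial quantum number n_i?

n_i = 5

The photon energy is ΔE = hc/λ = 1240 / 3.799 = 326.4 eV.
With Z = 5, ΔE = 340.0 × (1/n_f² − 1/n_i²), so 1/n_f² − 1/n_i² = 0.9600.
With n_f = 1: 1/n_i² = 1/1 − 0.9600 = 0.04000, so n_i ≈ 5.00.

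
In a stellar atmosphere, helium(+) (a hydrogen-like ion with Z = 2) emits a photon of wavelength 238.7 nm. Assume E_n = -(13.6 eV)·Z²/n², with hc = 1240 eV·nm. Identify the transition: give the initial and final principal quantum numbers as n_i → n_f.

n_i = 8, n_f = 3

The photon energy is ΔE = hc/λ = 1240 / 238.7 = 5.195 eV.
With Z = 2, ΔE = 54.40 × (1/n_f² − 1/n_i²), so 1/n_f² − 1/n_i² = 0.09549.
Trying n_f = 3 gives 1/n_i² = 0.01562, i.e. n_i ≈ 8; this pair matches.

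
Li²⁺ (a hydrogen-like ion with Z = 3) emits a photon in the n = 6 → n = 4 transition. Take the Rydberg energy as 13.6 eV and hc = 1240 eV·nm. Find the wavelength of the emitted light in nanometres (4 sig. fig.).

291.8 nm

For Z = 3 the level energies scale as Z², so the effective Rydberg energy is 13.6 × 9 = 122.4 eV.
ΔE = 122.4 × (1/4² − 1/6²) = 122.4 × 0.03472 = 4.250 eV.
λ = hc/ΔE = 1240 / 4.250 = 291.8 nm.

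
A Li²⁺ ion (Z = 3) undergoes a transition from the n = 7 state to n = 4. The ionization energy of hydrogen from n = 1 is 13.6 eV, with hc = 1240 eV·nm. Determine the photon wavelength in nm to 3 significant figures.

241 nm

For Z = 3 the level energies scale as Z², so the effective Rydberg energy is 13.6 × 9 = 122.4 eV.
ΔE = 122.4 × (1/4² − 1/7²) = 122.4 × 0.04209 = 5.152 eV.
λ = hc/ΔE = 1240 / 5.152 = 241 nm.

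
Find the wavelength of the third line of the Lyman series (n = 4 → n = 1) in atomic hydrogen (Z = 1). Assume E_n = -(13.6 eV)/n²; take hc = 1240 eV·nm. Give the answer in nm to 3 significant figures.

The Lyman series terminates on n_f = 1; the third line has n_i = 1+3 = 4.
ΔE = 13.60 × (1/1² − 1/4²) = 12.75 eV.
λ = 1240 / 12.75 = 97.3 nm.

97.3 nm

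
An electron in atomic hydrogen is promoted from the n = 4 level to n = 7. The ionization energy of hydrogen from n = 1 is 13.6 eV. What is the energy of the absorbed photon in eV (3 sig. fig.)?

E_7 = −13.60/49 = −0.2776 eV and E_4 = −13.60/16 = −0.8500 eV.
The photon energy is |E_7 − E_4| = 0.572 eV.

0.572 eV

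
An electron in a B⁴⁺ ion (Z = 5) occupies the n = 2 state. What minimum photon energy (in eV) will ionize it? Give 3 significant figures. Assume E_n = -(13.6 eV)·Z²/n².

E_n = −13.6 Z²/n² = −340.0/n² eV for Z = 5.
E_2 = −340.0/4 = −85.0 eV, so ionization (to E = 0) requires 85.0 eV.

85.0 eV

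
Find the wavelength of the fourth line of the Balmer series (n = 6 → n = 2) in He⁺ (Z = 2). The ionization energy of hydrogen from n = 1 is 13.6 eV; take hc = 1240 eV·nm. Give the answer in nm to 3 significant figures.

The Balmer series terminates on n_f = 2; the fourth line has n_i = 2+4 = 6.
ΔE = 54.40 × (1/2² − 1/6²) = 12.09 eV.
λ = 1240 / 12.09 = 103 nm.

103 nm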